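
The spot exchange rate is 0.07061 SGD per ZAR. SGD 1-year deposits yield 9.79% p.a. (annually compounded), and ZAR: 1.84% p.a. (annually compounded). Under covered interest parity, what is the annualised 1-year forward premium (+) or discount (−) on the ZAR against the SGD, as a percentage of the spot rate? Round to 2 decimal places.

T = 1 year.
F = S · g_SGD/g_ZAR = 0.07061 × 1.097900/1.018400 = 0.07612207.
(F − S)/S ÷ T = (0.07612207 − 0.07061)/0.07061/1 = 0.078064 → 7.81%.

+7.81%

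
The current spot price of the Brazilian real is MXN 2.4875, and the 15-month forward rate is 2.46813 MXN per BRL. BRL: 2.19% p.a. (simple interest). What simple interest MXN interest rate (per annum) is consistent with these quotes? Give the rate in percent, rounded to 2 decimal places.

1.55%

T = 15/12 years.
By CIP, F/S equals the MXN-to-BRL growth ratio: 2.46813/2.4875 = 0.9922131.
BRL growth factor: 1 + 0.0219×15/12 = 1.027375.
So the MXN growth factor = 1.0193749.
r = (1.0193749 − 1)/(15/12) = 0.015500 → 1.55%.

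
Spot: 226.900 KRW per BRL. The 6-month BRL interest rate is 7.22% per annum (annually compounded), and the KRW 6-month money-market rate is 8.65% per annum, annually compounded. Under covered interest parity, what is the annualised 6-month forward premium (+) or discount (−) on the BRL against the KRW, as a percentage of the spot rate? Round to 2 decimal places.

T = 6/12 years.
No-arbitrage forward: 226.9 × 1.0423531 / 1.0354709 = 228.408078 KRW/BRL.
(F − S)/S ÷ T = (228.408078 − 226.9)/226.9/(6/12) = 0.013293 → 1.33%.

+1.33%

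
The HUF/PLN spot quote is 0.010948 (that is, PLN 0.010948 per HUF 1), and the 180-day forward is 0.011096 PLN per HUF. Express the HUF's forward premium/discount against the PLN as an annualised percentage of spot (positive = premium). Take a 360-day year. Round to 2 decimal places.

T = 180/360 years.
(F − S)/S = (0.011096 − 0.010948)/0.010948 = 0.0135185.
×(1/T) gives 2.70% p.a.

+2.70%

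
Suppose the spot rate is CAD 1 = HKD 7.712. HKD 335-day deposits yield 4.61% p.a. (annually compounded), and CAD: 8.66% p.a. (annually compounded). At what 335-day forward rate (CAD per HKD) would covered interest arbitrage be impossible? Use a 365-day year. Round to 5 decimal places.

T = 335/365 years.
HKD growth factor: (1 + 0.0461)^(335/365) = 1.0422321.
CAD growth factor: (1 + 0.0866)^(335/365) = 1.0792078.
Forward (HKD per CAD) = 7.712 × 1.0422321 / 1.0792078 = 7.447772.
Invert for CAD per HKD: 1 / 7.447772 = 0.13427.

0.13427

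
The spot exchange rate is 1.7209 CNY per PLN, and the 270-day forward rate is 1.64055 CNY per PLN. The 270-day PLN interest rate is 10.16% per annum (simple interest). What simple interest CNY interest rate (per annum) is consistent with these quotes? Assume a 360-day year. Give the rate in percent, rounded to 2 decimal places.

3.46%

T = 270/360 years.
CIP gives F = S · g_CNY/g_PLN, so g_CNY/g_PLN = 1.64055/1.7209 = 0.9533093.
The PLN side grows by 1 + 0.1016×270/360 = 1.076200.
So the CNY growth factor = 1.0259515.
r = (1.0259515 − 1)/(270/360) = 0.034602 → 3.46%.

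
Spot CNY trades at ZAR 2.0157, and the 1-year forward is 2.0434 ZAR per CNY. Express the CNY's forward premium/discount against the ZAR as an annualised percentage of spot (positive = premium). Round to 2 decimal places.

T = 1 year.
(F − S)/S = (2.0434 − 2.0157)/2.0157 = 0.0137421.
×(1/T) gives 1.37% p.a.

+1.37%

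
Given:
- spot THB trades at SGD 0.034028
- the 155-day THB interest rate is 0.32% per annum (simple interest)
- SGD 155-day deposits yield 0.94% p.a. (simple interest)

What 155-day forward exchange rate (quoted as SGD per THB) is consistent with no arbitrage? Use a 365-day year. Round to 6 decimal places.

T = 155/365 years.
SGD accumulates by 1 + 0.0094×155/365 = 1.0039918.
THB growth factor: 1 + 0.0032×155/365 = 1.0013589.
Forward (SGD per THB) = 0.034028 × 1.0039918 / 1.0013589 = 0.03411747.

0.034117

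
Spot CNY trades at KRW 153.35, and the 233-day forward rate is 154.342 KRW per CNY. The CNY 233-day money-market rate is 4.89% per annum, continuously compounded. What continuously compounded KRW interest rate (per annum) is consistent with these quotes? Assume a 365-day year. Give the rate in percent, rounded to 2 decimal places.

T = 233/365 years.
F/S = 154.342/153.35 = 1.0064689 = (growth of KRW) / (growth of CNY).
The CNY side grows by e^(0.0489×233/365) = 1.0317079.
That pins the KRW growth at 1.0383819.
r = ln(1.0383819)/(233/365) = 0.059001 → 5.90%.

5.90%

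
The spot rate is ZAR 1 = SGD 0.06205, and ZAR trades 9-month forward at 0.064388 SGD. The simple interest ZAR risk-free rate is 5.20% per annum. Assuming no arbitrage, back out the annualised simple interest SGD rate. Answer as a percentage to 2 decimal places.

T = 9/12 years.
CIP gives F = S · g_SGD/g_ZAR, so g_SGD/g_ZAR = 0.064388/0.06205 = 1.0376793.
The ZAR side grows by 1 + 0.0520×9/12 = 1.039000.
That pins the SGD growth at 1.0781488.
r = (1.0781488 − 1)/(9/12) = 0.104198 → 10.42%.

10.42%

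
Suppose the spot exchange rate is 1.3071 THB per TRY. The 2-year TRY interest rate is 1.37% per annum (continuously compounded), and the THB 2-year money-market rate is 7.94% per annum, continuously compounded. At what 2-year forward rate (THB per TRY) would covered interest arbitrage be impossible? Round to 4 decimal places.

1.4906

T = 2 years.
THB accumulates by e^(0.0794×2) = 1.1721035.
Growth of 1 TRY over T: e^(0.0137×2) = 1.0277788.
So F = 1.3071 × 1.1721035 / 1.0277788 = 1.490648 (THB/TRY).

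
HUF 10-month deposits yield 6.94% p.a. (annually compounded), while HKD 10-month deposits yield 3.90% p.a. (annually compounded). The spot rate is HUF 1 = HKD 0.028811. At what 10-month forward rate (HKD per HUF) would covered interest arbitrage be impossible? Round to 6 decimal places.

T = 10/12 years.
Growth of 1 HKD over T: (1 + 0.0390)^(10/12) = 1.0323959.
HUF accumulates by (1 + 0.0694)^(10/12) = 1.0575076.
CIP: F = S · (grow HKD)/(grow HUF) = 0.028811 × 1.0323959/1.0575076 = 0.02812685 HKD per HUF.

0.028127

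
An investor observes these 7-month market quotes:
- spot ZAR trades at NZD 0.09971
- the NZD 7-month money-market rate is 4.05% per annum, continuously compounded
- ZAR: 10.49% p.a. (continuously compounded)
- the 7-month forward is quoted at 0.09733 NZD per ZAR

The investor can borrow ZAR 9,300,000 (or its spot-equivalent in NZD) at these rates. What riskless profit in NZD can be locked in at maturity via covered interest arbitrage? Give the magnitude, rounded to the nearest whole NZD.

T = 7/12 years.
Route A — deposit ZAR, sell forward: 9,300,000 × 1.06310266 × 0.09733 = NZD 962,287.57.
Route B — convert at spot, deposit NZD: 9,300,000 × 0.09971 × 1.02390628 = NZD 949,471.37.
The quoted forward overvalues ZAR, so borrow NZD, buy ZAR at spot, deposit the ZAR at 10.49%, and sell the proceeds forward at 0.09733.
The gap between the two covered legs is NZD 12,816.

NZD 12,816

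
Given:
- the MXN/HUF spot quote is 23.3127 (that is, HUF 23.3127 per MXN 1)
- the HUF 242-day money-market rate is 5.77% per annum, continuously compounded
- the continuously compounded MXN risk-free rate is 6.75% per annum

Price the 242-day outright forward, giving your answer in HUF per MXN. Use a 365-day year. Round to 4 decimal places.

23.1617

T = 242/365 years.
HUF accumulates by e^(0.0577×242/365) = 1.03899707.
Growth of 1 MXN over T: e^(0.0675×242/365) = 1.04576997.
So F = 23.3127 × 1.03899707 / 1.04576997 = 23.161716 (HUF/MXN).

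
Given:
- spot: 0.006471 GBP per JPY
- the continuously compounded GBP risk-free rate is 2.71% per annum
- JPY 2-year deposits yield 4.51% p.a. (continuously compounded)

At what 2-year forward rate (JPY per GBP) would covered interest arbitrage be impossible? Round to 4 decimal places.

160.2003

T = 2 years.
Growth of 1 GBP over T: e^(0.0271×2) = 1.05569572.
Growth of 1 JPY over T: e^(0.0451×2) = 1.09439314.
Forward (GBP per JPY) = 0.006471 × 1.05569572 / 1.09439314 = 0.00624218734.
Invert for JPY per GBP: 1 / 0.00624218734 = 160.2003.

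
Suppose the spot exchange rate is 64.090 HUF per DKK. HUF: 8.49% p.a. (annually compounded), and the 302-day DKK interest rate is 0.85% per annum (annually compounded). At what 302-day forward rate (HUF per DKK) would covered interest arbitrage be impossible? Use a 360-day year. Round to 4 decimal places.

T = 302/360 years.
HUF growth factor: (1 + 0.0849)^(302/360) = 1.07074988.
DKK growth factor: (1 + 0.0085)^(302/360) = 1.00712569.
CIP: F = S · (grow HUF)/(grow DKK) = 64.09 × 1.07074988/1.00712569 = 68.138824 HUF per DKK.

68.1388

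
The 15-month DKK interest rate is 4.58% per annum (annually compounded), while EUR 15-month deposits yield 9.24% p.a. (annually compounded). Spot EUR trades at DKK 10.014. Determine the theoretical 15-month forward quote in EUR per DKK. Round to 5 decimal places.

T = 15/12 years.
Growth of 1 DKK over T: (1 + 0.0458)^(15/12) = 1.0575741.
EUR growth factor: (1 + 0.0924)^(15/12) = 1.1168044.
Forward (DKK per EUR) = 10.014 × 1.0575741 / 1.1168044 = 9.482902.
Quoted the other way: 1/9.482902 = 0.10545 EUR per DKK.

0.10545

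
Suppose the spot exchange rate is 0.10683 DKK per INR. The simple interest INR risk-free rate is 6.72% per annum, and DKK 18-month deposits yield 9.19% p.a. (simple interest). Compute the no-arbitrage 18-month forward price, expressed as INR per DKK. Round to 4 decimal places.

9.0559

T = 18/12 years.
DKK accumulates by 1 + 0.0919×18/12 = 1.137850.
INR accumulates by 1 + 0.0672×18/12 = 1.100800.
Forward (DKK per INR) = 0.10683 × 1.137850 / 1.100800 = 0.1104256.
Quoted the other way: 1/0.1104256 = 9.0559 INR per DKK.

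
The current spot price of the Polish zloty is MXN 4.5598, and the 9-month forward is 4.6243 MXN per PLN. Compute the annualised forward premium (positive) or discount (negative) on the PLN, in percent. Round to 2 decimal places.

T = 9/12 years.
(F − S)/S = (4.6243 − 4.5598)/4.5598 = 0.0141454.
×(1/T) gives 1.89% p.a.

+1.89%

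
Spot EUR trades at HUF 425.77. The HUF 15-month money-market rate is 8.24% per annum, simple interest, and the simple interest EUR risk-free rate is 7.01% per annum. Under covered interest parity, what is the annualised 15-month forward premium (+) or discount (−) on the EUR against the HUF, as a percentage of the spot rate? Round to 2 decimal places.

T = 15/12 years.
CIP forward (HUF per EUR) = 425.77 × 1.103000/1.087625 = 431.78882.
Annualised premium = (F − S)/S × (1/T) = (431.78882 − 425.77)/425.77 ÷ (15/12) = 1.13%.

+1.13%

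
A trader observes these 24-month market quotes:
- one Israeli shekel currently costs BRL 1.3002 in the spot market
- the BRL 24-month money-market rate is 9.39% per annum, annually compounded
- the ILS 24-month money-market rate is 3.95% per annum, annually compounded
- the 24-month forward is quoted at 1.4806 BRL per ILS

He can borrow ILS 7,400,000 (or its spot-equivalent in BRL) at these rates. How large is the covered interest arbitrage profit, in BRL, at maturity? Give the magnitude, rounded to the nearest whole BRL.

T = 2 years.
Invest the ILS and cover forward: 7,400,000 × 1.08056025 × 1.4806 = BRL 11,839,093.55.
Convert at spot and invest in BRL: 7,400,000 × 1.3002 × 1.19661721 = BRL 11,513,228.55.
The quoted forward overvalues ILS, so borrow BRL, buy ILS at spot, deposit the ILS at 3.95%, and sell the proceeds forward at 1.4806.
Profit = 11,839,093.55 − 11,513,228.55 = BRL 325,865.

BRL 325,865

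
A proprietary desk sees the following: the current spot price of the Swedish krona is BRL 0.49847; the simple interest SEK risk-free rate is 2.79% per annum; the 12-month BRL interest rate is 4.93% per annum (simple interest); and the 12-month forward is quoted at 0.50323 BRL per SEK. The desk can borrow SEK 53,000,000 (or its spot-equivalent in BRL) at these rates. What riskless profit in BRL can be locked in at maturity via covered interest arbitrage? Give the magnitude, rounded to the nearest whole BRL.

BRL 306,046

T = 1 year.
Route A — deposit SEK, sell forward: 53,000,000 × 1.027900 × 0.50323 = BRL 27,415,316.20.
Route B — convert at spot, deposit BRL: 53,000,000 × 0.49847 × 1.049300 = BRL 27,721,362.26.
The quoted forward undervalues SEK, so borrow SEK, convert to BRL at spot, deposit the BRL at 4.93%, and buy SEK forward at 0.50323 to cover the loan.
Profit = 27,721,362.26 − 27,415,316.20 = BRL 306,046.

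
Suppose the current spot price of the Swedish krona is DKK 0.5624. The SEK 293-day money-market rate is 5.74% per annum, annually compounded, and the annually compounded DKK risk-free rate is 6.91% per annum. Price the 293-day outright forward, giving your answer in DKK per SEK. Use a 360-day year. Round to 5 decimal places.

T = 293/360 years.
DKK accumulates by (1 + 0.0691)^(293/360) = 1.0558876.
SEK growth factor: (1 + 0.0574)^(293/360) = 1.0464732.
Forward (DKK per SEK) = 0.5624 × 1.0558876 / 1.0464732 = 0.5674595.

0.56746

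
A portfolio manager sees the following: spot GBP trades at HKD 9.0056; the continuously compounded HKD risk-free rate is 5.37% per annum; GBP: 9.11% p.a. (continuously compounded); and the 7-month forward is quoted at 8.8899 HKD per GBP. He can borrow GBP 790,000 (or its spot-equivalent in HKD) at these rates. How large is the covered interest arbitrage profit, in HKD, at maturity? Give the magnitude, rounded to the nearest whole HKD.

T = 7/12 years.
Keep in GBP, deliver into the forward: 790,000·1.054579033·8.8899 = HKD 7,406,330.69.
Swap to HKD now, deposit: 790,000·9.0056·1.031820791 = HKD 7,340,810.60.
The quoted forward overvalues GBP, so borrow HKD, buy GBP at spot, deposit the GBP at 9.11%, and sell the proceeds forward at 8.8899.
Arbitrage profit = |7,406,330.69 − 7,340,810.60| = HKD 65,520.

HKD 65,520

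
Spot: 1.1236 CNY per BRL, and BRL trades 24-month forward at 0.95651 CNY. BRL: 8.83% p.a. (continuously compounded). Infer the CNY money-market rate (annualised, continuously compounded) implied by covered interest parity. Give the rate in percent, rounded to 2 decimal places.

0.78%

T = 2 years.
F/S = 0.95651/1.1236 = 0.8512905 = (growth of CNY) / (growth of BRL).
BRL growth factor: e^(0.0883×2) = 1.1931537.
That pins the CNY growth at 1.0157204.
Take logs: ln 1.0157204 / 2 = 0.007799, so 0.78%.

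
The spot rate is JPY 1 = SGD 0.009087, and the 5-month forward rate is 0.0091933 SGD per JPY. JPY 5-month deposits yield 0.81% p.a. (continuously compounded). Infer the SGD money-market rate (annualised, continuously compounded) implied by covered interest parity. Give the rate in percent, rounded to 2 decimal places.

3.60%

T = 5/12 years.
CIP gives F = S · g_SGD/g_JPY, so g_SGD/g_JPY = 0.0091933/0.009087 = 1.0116980.
The JPY side grows by e^(0.0081×5/12) = 1.0033807.
That pins the SGD growth at 1.0151182.
r = ln(1.0151182)/(5/12) = 0.036012 → 3.60%.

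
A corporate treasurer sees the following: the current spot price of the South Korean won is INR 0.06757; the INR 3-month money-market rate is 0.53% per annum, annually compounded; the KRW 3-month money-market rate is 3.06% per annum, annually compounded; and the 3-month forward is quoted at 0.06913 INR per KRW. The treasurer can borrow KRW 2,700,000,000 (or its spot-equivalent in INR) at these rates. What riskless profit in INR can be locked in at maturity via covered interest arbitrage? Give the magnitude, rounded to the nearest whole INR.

T = 3/12 years.
Keep in KRW, deliver into the forward: 2,700,000,000·1.00756375096·0.06913 = INR 188,062,781.68.
Swap to INR now, deposit: 2,700,000,000·0.06757·1.00132237467 = INR 182,680,252.71.
The quoted forward overvalues KRW, so borrow INR, buy KRW at spot, deposit the KRW at 3.06%, and sell the proceeds forward at 0.06913.
The gap between the two covered legs is INR 5,382,529.

INR 5,382,529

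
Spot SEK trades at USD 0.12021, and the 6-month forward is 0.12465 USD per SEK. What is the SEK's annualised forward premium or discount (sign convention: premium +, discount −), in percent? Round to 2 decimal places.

T = 6/12 years.
SEK trades forward at +3.69354% vs spot over the period.
Per annum: 0.0369354 / (6/12) = 0.073871 = 7.39%.

+7.39%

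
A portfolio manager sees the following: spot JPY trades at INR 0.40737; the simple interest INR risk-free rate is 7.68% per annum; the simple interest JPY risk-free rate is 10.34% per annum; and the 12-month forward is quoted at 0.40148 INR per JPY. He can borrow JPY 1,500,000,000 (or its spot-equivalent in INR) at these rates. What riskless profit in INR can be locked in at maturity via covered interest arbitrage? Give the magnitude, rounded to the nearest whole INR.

T = 1 year.
Invest the JPY and cover forward: 1,500,000,000 × 1.103400 × 0.40148 = INR 664,489,548.00.
Convert at spot and invest in INR: 1,500,000,000 × 0.40737 × 1.076800 = INR 657,984,024.00.
The quoted forward overvalues JPY, so borrow INR, buy JPY at spot, deposit the JPY at 10.34%, and sell the proceeds forward at 0.40148.
The gap between the two covered legs is INR 6,505,524.

INR 6,505,524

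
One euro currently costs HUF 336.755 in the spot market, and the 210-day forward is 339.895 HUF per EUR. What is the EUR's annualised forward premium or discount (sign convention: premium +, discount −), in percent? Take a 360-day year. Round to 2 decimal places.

T = 210/360 years.
Period premium: (339.895 − 336.755)/336.755 = 0.0093243.
×(1/T) gives 1.60% p.a.

+1.60%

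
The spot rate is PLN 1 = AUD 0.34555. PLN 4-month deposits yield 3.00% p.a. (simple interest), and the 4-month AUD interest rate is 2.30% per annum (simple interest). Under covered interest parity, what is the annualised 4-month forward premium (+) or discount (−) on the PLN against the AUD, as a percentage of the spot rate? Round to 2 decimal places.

T = 4/12 years.
CIP forward (AUD per PLN) = 0.34555 × 1.0076667/1.010000 = 0.34475171.
(F − S)/S ÷ T = (0.34475171 − 0.34555)/0.34555/(4/12) = -0.006931 → -0.69%.

-0.69%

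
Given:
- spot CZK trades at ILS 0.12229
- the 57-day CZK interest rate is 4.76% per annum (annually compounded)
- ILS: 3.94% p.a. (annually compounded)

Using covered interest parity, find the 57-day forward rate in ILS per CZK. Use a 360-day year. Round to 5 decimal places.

0.12214

T = 57/360 years.
ILS growth factor: (1 + 0.0394)^(57/360) = 1.0061373.
CZK accumulates by (1 + 0.0476)^(57/360) = 1.007390.
Forward (ILS per CZK) = 0.12229 × 1.0061373 / 1.007390 = 0.1221379.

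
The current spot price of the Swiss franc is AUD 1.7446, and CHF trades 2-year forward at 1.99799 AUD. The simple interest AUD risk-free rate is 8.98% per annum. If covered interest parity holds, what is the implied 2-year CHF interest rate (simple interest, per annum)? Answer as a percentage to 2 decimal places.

1.50%

T = 2 years.
By CIP, F/S equals the AUD-to-CHF growth ratio: 1.99799/1.7446 = 1.1452425.
The AUD side grows by 1 + 0.0898×2 = 1.179600.
Hence g_CHF = 1.0300002.
r = (1.0300002 − 1)/2 = 0.015000 → 1.50%.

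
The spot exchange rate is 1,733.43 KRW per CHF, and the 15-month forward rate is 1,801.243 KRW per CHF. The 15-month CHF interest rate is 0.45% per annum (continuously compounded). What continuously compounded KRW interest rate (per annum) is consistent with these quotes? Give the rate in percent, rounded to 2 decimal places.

T = 15/12 years.
By CIP, F/S equals the KRW-to-CHF growth ratio: 1801.243/1733.43 = 1.0391207.
CHF growth factor: e^(0.0045×15/12) = 1.0056409.
So the KRW growth factor = 1.0449823.
Take logs: ln 1.0449823 / (15/12) = 0.035200, so 3.52%.

3.52%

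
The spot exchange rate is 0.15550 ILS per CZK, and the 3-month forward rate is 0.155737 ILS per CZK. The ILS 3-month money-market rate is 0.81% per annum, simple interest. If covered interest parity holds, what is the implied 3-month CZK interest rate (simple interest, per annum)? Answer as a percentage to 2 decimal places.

0.20%

T = 3/12 years.
By CIP, F/S equals the ILS-to-CZK growth ratio: 0.155737/0.1555 = 1.0015241.
The ILS side grows by 1 + 0.0081×3/12 = 1.002025.
So the CZK growth factor = 1.0005001.
r = (1.0005001 − 1)/(3/12) = 0.002000 → 0.20%.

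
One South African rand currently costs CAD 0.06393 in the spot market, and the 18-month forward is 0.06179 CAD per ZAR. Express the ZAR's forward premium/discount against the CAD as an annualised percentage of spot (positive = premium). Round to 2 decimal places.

-2.23%

T = 18/12 years.
ZAR trades forward at -3.34741% vs spot over the period.
Annualise by dividing by T: -0.0334741 / (18/12) = -0.022316 → -2.23%.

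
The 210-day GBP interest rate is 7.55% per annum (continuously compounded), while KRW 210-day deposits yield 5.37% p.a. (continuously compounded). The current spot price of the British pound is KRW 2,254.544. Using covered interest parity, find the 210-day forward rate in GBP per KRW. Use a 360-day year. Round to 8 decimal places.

0.00044923

T = 210/360 years.
KRW accumulates by e^(0.0537×210/360) = 1.0318208.
Growth of 1 GBP over T: e^(0.0755×210/360) = 1.0450259.
So F = 2254.544 × 1.0318208 / 1.0450259 = 2226.055 (KRW/GBP).
Quoted the other way: 1/2226.055 = 0.00044923 GBP per KRW.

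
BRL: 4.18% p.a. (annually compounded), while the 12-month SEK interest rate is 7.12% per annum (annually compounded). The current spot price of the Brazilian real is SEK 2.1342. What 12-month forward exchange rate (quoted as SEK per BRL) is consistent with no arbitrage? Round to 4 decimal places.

2.1944

T = 1 year.
SEK accumulates by (1 + 0.0712)^1 = 1.071200.
BRL accumulates by (1 + 0.0418)^1 = 1.041800.
Forward (SEK per BRL) = 2.1342 × 1.071200 / 1.041800 = 2.194428.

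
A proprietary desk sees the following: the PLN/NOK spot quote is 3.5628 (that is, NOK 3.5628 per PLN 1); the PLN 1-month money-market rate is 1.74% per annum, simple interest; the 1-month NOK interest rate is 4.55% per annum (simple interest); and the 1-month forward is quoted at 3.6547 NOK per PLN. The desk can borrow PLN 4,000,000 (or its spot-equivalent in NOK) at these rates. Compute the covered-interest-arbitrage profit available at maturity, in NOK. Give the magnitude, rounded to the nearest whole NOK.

T = 1/12 years.
Keep in PLN, deliver into the forward: 4,000,000·1.001450·3.6547 = NOK 14,639,997.26.
Swap to NOK now, deposit: 4,000,000·3.5628·1.0037916667 = NOK 14,305,235.80.
The quoted forward overvalues PLN, so borrow NOK, buy PLN at spot, deposit the PLN at 1.74%, and sell the proceeds forward at 3.6547.
Profit = 14,639,997.26 − 14,305,235.80 = NOK 334,761.

NOK 334,761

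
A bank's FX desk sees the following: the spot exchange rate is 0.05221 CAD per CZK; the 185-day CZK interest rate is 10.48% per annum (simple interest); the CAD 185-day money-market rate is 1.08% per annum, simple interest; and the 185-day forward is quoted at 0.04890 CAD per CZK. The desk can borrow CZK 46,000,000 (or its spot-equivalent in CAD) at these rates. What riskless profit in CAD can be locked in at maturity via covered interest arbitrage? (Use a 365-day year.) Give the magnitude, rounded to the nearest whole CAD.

CAD 45,923

T = 185/365 years.
Route A — deposit CZK, sell forward: 46,000,000 × 1.053117808 × 0.04890 = CAD 2,368,883.20.
Route B — convert at spot, deposit CAD: 46,000,000 × 0.05221 × 1.005473973 = CAD 2,414,806.62.
The quoted forward undervalues CZK, so borrow CZK, convert to CAD at spot, deposit the CAD at 1.08%, and buy CZK forward at 0.04890 to cover the loan.
Profit = 2,414,806.62 − 2,368,883.20 = CAD 45,923.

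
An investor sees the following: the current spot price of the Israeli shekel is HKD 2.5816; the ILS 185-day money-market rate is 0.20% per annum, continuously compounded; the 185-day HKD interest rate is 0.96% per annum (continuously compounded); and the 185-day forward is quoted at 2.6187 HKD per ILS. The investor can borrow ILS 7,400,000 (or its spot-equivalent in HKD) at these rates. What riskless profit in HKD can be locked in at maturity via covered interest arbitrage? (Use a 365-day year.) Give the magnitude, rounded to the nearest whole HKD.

HKD 201,013

T = 185/365 years.
Route A — deposit ILS, sell forward: 7,400,000 × 1.0010142126 × 2.6187 = HKD 19,398,033.80.
Route B — convert at spot, deposit HKD: 7,400,000 × 2.5816 × 1.0048776104 = HKD 19,197,021.09.
The quoted forward overvalues ILS, so borrow HKD, buy ILS at spot, deposit the ILS at 0.20%, and sell the proceeds forward at 2.6187.
Arbitrage profit = |19,398,033.80 − 19,197,021.09| = HKD 201,013.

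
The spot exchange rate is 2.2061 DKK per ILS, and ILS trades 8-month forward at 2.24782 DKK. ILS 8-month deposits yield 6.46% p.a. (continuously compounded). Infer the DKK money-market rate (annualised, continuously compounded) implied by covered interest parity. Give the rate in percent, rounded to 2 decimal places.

9.27%

T = 8/12 years.
CIP gives F = S · g_DKK/g_ILS, so g_DKK/g_ILS = 2.24782/2.2061 = 1.0189112.
ILS growth factor: e^(0.0646×8/12) = 1.0440075.
So the DKK growth factor = 1.0637509.
Take logs: ln 1.0637509 / (8/12) = 0.092702, so 9.27%.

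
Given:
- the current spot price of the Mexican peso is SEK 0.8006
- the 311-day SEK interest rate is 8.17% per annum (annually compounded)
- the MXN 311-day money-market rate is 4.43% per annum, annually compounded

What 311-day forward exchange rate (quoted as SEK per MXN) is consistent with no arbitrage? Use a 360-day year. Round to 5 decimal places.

T = 311/360 years.
SEK accumulates by (1 + 0.0817)^(311/360) = 1.0701989.
Growth of 1 MXN over T: (1 + 0.0443)^(311/360) = 1.0381568.
CIP: F = S · (grow SEK)/(grow MXN) = 0.8006 × 1.0701989/1.0381568 = 0.8253100 SEK per MXN.

0.82531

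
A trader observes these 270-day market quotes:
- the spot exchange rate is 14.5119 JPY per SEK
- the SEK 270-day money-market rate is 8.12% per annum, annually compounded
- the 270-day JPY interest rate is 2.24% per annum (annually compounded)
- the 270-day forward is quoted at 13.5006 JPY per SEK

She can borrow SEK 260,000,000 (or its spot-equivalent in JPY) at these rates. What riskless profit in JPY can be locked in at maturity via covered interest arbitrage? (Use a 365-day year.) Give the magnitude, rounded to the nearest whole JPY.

T = 270/365 years.
Invest the SEK and cover forward: 260,000,000 × 1.05945173878 × 13.5006 = JPY 3,718,840,877.59.
Convert at spot and invest in JPY: 260,000,000 × 14.5119 × 1.016522009584 = JPY 3,835,433,095.23.
The quoted forward undervalues SEK, so borrow SEK, convert to JPY at spot, deposit the JPY at 2.24%, and buy SEK forward at 13.5006 to cover the loan.
Profit = 3,835,433,095.23 − 3,718,840,877.59 = JPY 116,592,218.

JPY 116,592,218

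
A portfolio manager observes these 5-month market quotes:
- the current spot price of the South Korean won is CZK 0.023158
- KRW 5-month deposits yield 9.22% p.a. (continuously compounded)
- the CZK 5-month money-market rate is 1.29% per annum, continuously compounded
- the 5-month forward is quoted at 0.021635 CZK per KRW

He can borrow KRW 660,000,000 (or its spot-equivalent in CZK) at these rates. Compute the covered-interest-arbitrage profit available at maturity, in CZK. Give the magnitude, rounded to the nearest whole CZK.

T = 5/12 years.
Keep in KRW, deliver into the forward: 660,000,000·1.0391641277·0.021635 = CZK 14,838,328.50.
Swap to CZK now, deposit: 660,000,000·0.023158·1.0053894712 = CZK 15,366,654.19.
The quoted forward undervalues KRW, so borrow KRW, convert to CZK at spot, deposit the CZK at 1.29%, and buy KRW forward at 0.021635 to cover the loan.
Profit = 15,366,654.19 − 14,838,328.50 = CZK 528,326.

CZK 528,326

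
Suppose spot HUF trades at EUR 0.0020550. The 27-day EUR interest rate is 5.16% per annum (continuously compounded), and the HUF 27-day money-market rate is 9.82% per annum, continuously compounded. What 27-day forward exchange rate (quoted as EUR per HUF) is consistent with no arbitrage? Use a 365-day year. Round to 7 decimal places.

T = 27/365 years.
EUR growth factor: e^(0.0516×27/365) = 1.0038243.
HUF growth factor: e^(0.0982×27/365) = 1.0072906.
So F = 0.002055 × 1.0038243 / 1.0072906 = 0.002047928 (EUR/HUF).

0.0020479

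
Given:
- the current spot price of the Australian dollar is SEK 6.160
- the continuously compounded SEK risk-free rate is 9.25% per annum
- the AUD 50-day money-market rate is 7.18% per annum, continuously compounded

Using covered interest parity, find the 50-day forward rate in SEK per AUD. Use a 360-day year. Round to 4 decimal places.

6.1777

T = 50/360 years.
SEK growth factor: e^(0.0925×50/360) = 1.0129301.
AUD accumulates by e^(0.0718×50/360) = 1.0100221.
Forward (SEK per AUD) = 6.16 × 1.0129301 / 1.0100221 = 6.177736.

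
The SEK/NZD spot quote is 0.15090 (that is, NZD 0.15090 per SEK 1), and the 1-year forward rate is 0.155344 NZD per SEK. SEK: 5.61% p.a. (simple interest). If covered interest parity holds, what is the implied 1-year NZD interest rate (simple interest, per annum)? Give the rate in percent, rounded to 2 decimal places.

T = 1 year.
By CIP, F/S equals the NZD-to-SEK growth ratio: 0.155344/0.1509 = 1.0294500.
The SEK side grows by 1 + 0.0561×1 = 1.056100.
Hence g_NZD = 1.0872021.
(1.0872021 − 1)/T = 0.087202, i.e. 8.72%.

8.72%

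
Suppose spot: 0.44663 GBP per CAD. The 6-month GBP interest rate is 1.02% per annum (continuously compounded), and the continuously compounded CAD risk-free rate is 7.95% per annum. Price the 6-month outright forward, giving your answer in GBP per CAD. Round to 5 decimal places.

0.43142

T = 6/12 years.
Growth of 1 GBP over T: e^(0.0102×6/12) = 1.005113.
CAD growth factor: e^(0.0795×6/12) = 1.0405506.
Forward (GBP per CAD) = 0.44663 × 1.005113 / 1.0405506 = 0.4314193.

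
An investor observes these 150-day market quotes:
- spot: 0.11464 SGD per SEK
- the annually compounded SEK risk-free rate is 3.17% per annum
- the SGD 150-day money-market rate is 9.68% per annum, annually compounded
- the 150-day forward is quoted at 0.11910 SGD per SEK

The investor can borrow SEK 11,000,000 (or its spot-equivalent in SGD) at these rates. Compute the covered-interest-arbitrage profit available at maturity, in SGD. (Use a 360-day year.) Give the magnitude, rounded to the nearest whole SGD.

SGD 16,712

T = 150/360 years.
Route A — deposit SEK, sell forward: 11,000,000 × 1.013088214 × 0.11910 = SGD 1,327,246.87.
Route B — convert at spot, deposit SGD: 11,000,000 × 0.11464 × 1.039249364 = SGD 1,310,535.02.
The quoted forward overvalues SEK, so borrow SGD, buy SEK at spot, deposit the SEK at 3.17%, and sell the proceeds forward at 0.11910.
Profit = 1,327,246.87 − 1,310,535.02 = SGD 16,712.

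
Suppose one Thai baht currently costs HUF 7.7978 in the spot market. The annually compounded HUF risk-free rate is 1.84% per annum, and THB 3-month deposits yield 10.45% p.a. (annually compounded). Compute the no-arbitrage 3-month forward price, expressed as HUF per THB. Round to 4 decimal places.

T = 3/12 years.
Growth of 1 HUF over T: (1 + 0.0184)^(3/12) = 1.0045686.
THB accumulates by (1 + 0.1045)^(3/12) = 1.0251595.
Forward (HUF per THB) = 7.7978 × 1.0045686 / 1.0251595 = 7.641177.

7.6412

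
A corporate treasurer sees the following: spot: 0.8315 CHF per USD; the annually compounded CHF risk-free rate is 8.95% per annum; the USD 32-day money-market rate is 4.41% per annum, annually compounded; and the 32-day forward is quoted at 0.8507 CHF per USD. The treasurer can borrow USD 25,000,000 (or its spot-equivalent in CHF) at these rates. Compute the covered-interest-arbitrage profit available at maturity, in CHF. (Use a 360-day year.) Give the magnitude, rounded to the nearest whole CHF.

T = 32/360 years.
Invest the USD and cover forward: 25,000,000 × 1.003843391 × 0.8507 = CHF 21,349,239.32.
Convert at spot and invest in CHF: 25,000,000 × 0.8315 × 1.0076485575 = CHF 20,946,494.39.
The quoted forward overvalues USD, so borrow CHF, buy USD at spot, deposit the USD at 4.41%, and sell the proceeds forward at 0.8507.
Arbitrage profit = |21,349,239.32 − 20,946,494.39| = CHF 402,745.

CHF 402,745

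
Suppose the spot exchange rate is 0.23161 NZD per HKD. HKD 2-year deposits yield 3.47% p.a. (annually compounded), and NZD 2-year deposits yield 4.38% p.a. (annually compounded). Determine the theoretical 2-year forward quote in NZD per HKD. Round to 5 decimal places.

T = 2 years.
NZD accumulates by (1 + 0.0438)^2 = 1.0895184.
HKD growth factor: (1 + 0.0347)^2 = 1.0706041.
Forward (NZD per HKD) = 0.23161 × 1.0895184 / 1.0706041 = 0.2357018.

0.23570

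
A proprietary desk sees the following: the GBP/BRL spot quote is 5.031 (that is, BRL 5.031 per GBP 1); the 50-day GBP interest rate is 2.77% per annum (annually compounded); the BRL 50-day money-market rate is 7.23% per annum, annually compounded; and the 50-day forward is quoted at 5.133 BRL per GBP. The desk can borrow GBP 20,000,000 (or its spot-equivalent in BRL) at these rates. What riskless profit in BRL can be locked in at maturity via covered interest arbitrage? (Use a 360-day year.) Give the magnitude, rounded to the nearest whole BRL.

T = 50/360 years.
Invest the GBP and cover forward: 20,000,000 × 1.00380211193 × 5.133 = BRL 103,050,324.81.
Convert at spot and invest in BRL: 20,000,000 × 5.031 × 1.00974241161 = BRL 101,600,281.46.
The quoted forward overvalues GBP, so borrow BRL, buy GBP at spot, deposit the GBP at 2.77%, and sell the proceeds forward at 5.133.
Arbitrage profit = |103,050,324.81 − 101,600,281.46| = BRL 1,450,043.

BRL 1,450,043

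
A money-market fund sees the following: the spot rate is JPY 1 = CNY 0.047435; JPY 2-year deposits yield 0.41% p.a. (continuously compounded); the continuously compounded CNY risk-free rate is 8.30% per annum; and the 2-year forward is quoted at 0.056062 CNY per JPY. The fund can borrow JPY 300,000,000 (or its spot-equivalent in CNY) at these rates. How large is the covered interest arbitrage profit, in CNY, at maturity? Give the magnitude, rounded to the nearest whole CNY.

CNY 156,934

T = 2 years.
Keep in JPY, deliver into the forward: 300,000,000·1.0082337121·0.056062 = CNY 16,957,079.51.
Swap to CNY now, deposit: 300,000,000·0.047435·1.1805731017 = CNY 16,800,145.52.
The quoted forward overvalues JPY, so borrow CNY, buy JPY at spot, deposit the JPY at 0.41%, and sell the proceeds forward at 0.056062.
The gap between the two covered legs is CNY 156,934.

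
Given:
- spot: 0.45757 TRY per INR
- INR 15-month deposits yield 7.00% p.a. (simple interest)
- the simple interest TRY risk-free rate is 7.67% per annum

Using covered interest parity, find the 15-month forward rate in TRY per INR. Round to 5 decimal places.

0.46109

T = 15/12 years.
TRY accumulates by 1 + 0.0767×15/12 = 1.095875.
INR accumulates by 1 + 0.0700×15/12 = 1.087500.
Forward (TRY per INR) = 0.45757 × 1.095875 / 1.087500 = 0.4610938.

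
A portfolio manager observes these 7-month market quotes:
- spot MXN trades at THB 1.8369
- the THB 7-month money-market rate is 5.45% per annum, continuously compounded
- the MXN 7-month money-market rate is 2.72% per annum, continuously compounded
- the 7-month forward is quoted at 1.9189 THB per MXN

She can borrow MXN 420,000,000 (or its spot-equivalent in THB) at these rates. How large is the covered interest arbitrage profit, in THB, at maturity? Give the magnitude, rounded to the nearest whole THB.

THB 22,408,284

T = 7/12 years.
Route A — deposit MXN, sell forward: 420,000,000 × 1.01599321061 × 1.9189 = THB 818,827,536.17.
Route B — convert at spot, deposit THB: 420,000,000 × 1.8369 × 1.0323024199 = THB 796,419,252.35.
The quoted forward overvalues MXN, so borrow THB, buy MXN at spot, deposit the MXN at 2.72%, and sell the proceeds forward at 1.9189.
The gap between the two covered legs is THB 22,408,284.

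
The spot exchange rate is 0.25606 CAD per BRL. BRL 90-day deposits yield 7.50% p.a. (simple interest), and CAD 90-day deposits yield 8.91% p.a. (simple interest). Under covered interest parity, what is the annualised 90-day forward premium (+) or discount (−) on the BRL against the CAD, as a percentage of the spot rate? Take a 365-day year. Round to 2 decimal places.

T = 90/365 years.
CIP forward (CAD per BRL) = 0.25606 × 1.0219699/1.0184932 = 0.25693408.
(F − S)/S ÷ T = (0.25693408 − 0.25606)/0.25606/(90/365) = 0.013844 → 1.38%.

+1.38%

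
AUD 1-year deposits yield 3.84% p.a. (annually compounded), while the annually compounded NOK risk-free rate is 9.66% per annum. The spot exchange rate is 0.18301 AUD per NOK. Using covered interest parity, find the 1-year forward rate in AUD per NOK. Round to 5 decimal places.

0.17330

T = 1 year.
Growth of 1 AUD over T: (1 + 0.0384)^1 = 1.038400.
NOK accumulates by (1 + 0.0966)^1 = 1.096600.
So F = 0.18301 × 1.038400 / 1.096600 = 0.1732971 (AUD/NOK).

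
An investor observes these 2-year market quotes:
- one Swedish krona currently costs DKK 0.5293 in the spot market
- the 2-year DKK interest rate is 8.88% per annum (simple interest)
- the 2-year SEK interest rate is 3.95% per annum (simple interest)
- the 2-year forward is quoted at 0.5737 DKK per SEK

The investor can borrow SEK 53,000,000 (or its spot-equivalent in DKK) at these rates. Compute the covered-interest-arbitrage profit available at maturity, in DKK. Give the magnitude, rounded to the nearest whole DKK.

T = 2 years.
Keep in SEK, deliver into the forward: 53,000,000·1.079000·0.5737 = DKK 32,808,181.90.
Swap to DKK now, deposit: 53,000,000·0.5293·1.177600 = DKK 33,035,095.04.
The quoted forward undervalues SEK, so borrow SEK, convert to DKK at spot, deposit the DKK at 8.88%, and buy SEK forward at 0.5737 to cover the loan.
Profit = 33,035,095.04 − 32,808,181.90 = DKK 226,913.

DKK 226,913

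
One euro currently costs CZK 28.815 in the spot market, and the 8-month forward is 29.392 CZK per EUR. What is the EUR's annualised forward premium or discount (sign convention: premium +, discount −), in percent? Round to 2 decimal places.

T = 8/12 years.
(F − S)/S = (29.392 − 28.815)/28.815 = 0.0200243.
Per annum: 0.0200243 / (8/12) = 0.030036 = 3.00%.

+3.00%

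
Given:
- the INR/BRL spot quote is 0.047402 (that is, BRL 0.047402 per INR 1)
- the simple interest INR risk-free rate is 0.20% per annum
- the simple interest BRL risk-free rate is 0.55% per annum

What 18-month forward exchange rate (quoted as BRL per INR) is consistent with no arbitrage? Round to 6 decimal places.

0.047650

T = 18/12 years.
BRL accumulates by 1 + 0.0055×18/12 = 1.008250.
INR growth factor: 1 + 0.0020×18/12 = 1.003000.
Forward (BRL per INR) = 0.047402 × 1.008250 / 1.003000 = 0.04765012.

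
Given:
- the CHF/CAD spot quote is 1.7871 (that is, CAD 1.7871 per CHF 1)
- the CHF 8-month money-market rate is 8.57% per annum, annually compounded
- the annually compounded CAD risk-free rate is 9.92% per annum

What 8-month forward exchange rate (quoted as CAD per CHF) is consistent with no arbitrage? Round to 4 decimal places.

T = 8/12 years.
CAD growth factor: (1 + 0.0992)^(8/12) = 1.0650855.
CHF accumulates by (1 + 0.0857)^(8/12) = 1.0563469.
CIP: F = S · (grow CAD)/(grow CHF) = 1.7871 × 1.0650855/1.0563469 = 1.801884 CAD per CHF.

1.8019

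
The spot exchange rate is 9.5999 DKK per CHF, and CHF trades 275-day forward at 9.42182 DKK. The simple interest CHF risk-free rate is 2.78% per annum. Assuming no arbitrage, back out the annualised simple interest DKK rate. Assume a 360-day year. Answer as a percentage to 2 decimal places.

0.30%

T = 275/360 years.
CIP gives F = S · g_DKK/g_CHF, so g_DKK/g_CHF = 9.42182/9.5999 = 0.9814498.
The CHF side grows by 1 + 0.0278×275/360 = 1.0212361.
That pins the DKK growth at 1.002292.
(1.002292 − 1)/T = 0.003000, i.e. 0.30%.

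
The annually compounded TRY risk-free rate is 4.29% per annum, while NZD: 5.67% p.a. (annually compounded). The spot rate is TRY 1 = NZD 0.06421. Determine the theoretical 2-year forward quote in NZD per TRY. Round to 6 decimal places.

0.065921

T = 2 years.
NZD growth factor: (1 + 0.0567)^2 = 1.1166149.
Growth of 1 TRY over T: (1 + 0.0429)^2 = 1.0876404.
CIP: F = S · (grow NZD)/(grow TRY) = 0.06421 × 1.1166149/1.0876404 = 0.06592054 NZD per TRY.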